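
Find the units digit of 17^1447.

3

Last digits of 7^n: 7, 9, 3, 1 (period 4).
1447 leaves remainder 3 on division by 4, so 17^1447 ends in 3.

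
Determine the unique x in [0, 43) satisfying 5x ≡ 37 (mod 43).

16

The inverse of 5 mod 43 is 26 (since 5·26 = 130 ≡ 1).
Multiplying both sides by 26: x ≡ 26·37 = 962 ≡ 16 (mod 43).
Check: 5·16 = 80 = 1·43 + 37.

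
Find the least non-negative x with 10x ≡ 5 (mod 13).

10⁻¹ ≡ 4 (mod 13) because 10·4 = 40 = 3·13 + 1.
So x ≡ 4·5 = 20 ≡ 7 (mod 13).

7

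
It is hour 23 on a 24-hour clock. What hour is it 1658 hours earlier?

1658 mod 24 = 2 (since 69·24 = 1656).
(23 − 2) mod 24 = 21.

21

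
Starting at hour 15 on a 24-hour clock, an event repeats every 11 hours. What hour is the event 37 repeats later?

37·11 = 407.
Dividing 407 by 24 gives quotient 16 and remainder 23.
(15 + 23) mod 24 = 14.

14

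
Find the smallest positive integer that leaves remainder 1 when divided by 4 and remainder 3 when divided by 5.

x ≡ 1 (mod 4) gives x ∈ {1, 5, 9, 13}.
The first of these with x mod 5 = 3 is 13.

13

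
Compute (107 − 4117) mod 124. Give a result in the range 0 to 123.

4117 = 33·124 + 25, so 4117 mod 124 = 25.
(107 − 25) mod 124 = 82.

82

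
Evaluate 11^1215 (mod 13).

5

Square-and-reduce mod 13: 11^1≡11, 11^2≡4, 11^4≡3, 11^8≡9, 11^16≡3, 11^32≡9, 11^64≡3, 11^128≡9, 11^256≡3, 11^512≡9, 11^1024≡3.
Since 1215 = 1 + 2 + 4 + 8 + 16 + 32 + 128 + 1024 in binary, 11^1215 ≡ 11·4·3·9·3·9·9·3 ≡ 5 (mod 13).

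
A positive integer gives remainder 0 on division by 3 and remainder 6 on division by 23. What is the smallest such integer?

6

x ≡ 0 (mod 3) gives x ∈ {0, 3, 6}.
The first of these with x mod 23 = 6 is 6.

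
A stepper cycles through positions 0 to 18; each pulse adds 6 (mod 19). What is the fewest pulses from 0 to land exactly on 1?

16

19 = 3·6 + 1
6 = 6·1 + 0
Back-substituting gives 6·16 ≡ 1 (mod 19).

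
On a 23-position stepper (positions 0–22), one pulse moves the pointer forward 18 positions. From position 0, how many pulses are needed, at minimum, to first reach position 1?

9

23 = 1·18 + 5
18 = 3·5 + 3
5 = 1·3 + 2
3 = 1·2 + 1
2 = 2·1 + 0
Back-substituting gives 18·9 ≡ 1 (mod 23).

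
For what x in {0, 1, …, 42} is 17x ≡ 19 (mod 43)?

34

17⁻¹ ≡ 38 (mod 43) because 17·38 = 646 = 15·43 + 1.
Multiplying both sides by 38: x ≡ 38·19 = 722 ≡ 34 (mod 43).
Check: 17·34 = 578 = 13·43 + 19.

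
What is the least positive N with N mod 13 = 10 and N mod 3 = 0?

x ≡ 0 (mod 3) gives x ∈ {0, 3, 6, 9, 12, 15, 18, 21, …}.
The first of these with x mod 13 = 10 is 36.

36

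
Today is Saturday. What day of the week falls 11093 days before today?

Monday

Dividing 11093 by 7 gives quotient 1584 and remainder 5.
Saturday − 5 days → Monday.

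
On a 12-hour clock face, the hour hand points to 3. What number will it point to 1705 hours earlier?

2

1705 − 142·12 = 1, so 1705 ≡ 1 (mod 12).
3 − 1 → 2 on a 12-hour dial.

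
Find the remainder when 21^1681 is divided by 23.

17

By repeated squaring mod 23: 21^1≡21, 21^2≡4, 21^4≡16, 21^8≡3, 21^16≡9, 21^32≡12, 21^64≡6, 21^128≡13, 21^256≡8, 21^512≡18, 21^1024≡2.
1681 = 1 + 16 + 128 + 512 + 1024, so 21^1681 ≡ 21·9·13·18·2 ≡ 17 (mod 23).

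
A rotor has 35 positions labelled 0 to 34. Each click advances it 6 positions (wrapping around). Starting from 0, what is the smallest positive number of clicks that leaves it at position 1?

6

35 = 5·6 + 5
6 = 1·5 + 1
5 = 5·1 + 0
Back-substituting gives 6·6 ≡ 1 (mod 35).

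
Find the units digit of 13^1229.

3

Last digits of 3^n: 3, 9, 7, 1 (period 4).
1229 mod 4 = 1, so the last digit matches 3^1 = 3.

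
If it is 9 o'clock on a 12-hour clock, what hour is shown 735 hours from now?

735 mod 12 = 3 (since 61·12 = 732).
9 + 3 → 12 on a 12-hour dial.

12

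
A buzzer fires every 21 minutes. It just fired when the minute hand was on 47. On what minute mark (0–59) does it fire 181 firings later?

8

181·21 = 3801.
Dividing 3801 by 60 gives quotient 63 and remainder 21.
(47 + 21) mod 60 = 8.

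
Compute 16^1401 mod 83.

Successive squares of 16 mod 83: 16^1≡16, 16^2≡7, 16^4≡49, 16^8≡77, 16^16≡36, 16^32≡51, 16^64≡28, 16^128≡37, 16^256≡41, 16^512≡21, 16^1024≡26.
Since 1401 = 1 + 8 + 16 + 32 + 64 + 256 + 1024 in binary, 16^1401 ≡ 16·77·36·51·28·41·26 ≡ 10 (mod 83).

10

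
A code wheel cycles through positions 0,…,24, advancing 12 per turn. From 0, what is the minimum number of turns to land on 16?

The inverse of 12 mod 25 is 23 (since 12·23 = 276 ≡ 1).
So x ≡ 23·16 = 368 ≡ 18 (mod 25).

18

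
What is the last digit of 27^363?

Powers of 7 mod 10 repeat with period 4: 7, 9, 3, 1.
363 mod 4 = 3, so the last digit matches 7^3 = 3.

3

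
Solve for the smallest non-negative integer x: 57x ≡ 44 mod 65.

57⁻¹ ≡ 8 (mod 65) because 57·8 = 456 = 7·65 + 1.
Multiplying both sides by 8: x ≡ 8·44 = 352 ≡ 27 (mod 65).

27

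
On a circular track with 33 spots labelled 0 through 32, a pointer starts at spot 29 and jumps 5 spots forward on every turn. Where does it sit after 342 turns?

23

342·5 = 1710.
1710 − 51·33 = 27, so 1710 ≡ 27 (mod 33).
(29 + 27) mod 33 = 23.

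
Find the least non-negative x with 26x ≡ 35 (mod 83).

26⁻¹ ≡ 16 (mod 83) because 26·16 = 416 = 5·83 + 1.
So x ≡ 16·35 = 560 ≡ 62 (mod 83).

62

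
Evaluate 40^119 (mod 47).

43

Square-and-reduce mod 47: 40^1≡40, 40^2≡2, 40^4≡4, 40^8≡16, 40^16≡21, 40^32≡18, 40^64≡42.
119 = 1 + 2 + 4 + 16 + 32 + 64, so 40^119 ≡ 40·2·4·21·18·42 ≡ 43 (mod 47).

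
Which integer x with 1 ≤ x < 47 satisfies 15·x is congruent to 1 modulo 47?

22

47 = 3·15 + 2
15 = 7·2 + 1
2 = 2·1 + 0
Back-substituting gives 15·22 ≡ 1 (mod 47).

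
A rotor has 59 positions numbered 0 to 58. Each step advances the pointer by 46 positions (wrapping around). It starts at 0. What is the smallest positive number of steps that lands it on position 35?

20

46⁻¹ ≡ 9 (mod 59) because 46·9 = 414 = 7·59 + 1.
So x ≡ 9·35 = 315 ≡ 20 (mod 59).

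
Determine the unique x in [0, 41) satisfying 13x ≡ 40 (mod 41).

22

The inverse of 13 mod 41 is 19 (since 13·19 = 247 ≡ 1).
So x ≡ 19·40 = 760 ≡ 22 (mod 41).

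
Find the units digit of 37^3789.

7

Last digits of 7^n: 7, 9, 3, 1 (period 4).
3789 leaves remainder 1 on division by 4, so 37^3789 ends in 7.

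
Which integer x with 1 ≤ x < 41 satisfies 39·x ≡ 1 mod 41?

20

39·20 = 780 = 19·41 + 1, so 39⁻¹ ≡ 20 (mod 41).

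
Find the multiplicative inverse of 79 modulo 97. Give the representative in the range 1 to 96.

70

97 = 1·79 + 18
79 = 4·18 + 7
18 = 2·7 + 4
7 = 1·4 + 3
4 = 1·3 + 1
3 = 3·1 + 0
Back-substituting gives 79·70 ≡ 1 (mod 97).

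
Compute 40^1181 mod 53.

37

By repeated squaring mod 53: 40^1≡40, 40^2≡10, 40^4≡47, 40^8≡36, 40^16≡24, 40^32≡46, 40^64≡49, 40^128≡16, 40^256≡44, 40^512≡28, 40^1024≡42.
1181 = 1 + 4 + 8 + 16 + 128 + 1024, so 40^1181 ≡ 40·47·36·24·16·42 ≡ 37 (mod 53).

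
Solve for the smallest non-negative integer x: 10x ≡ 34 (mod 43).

12

The inverse of 10 mod 43 is 13 (since 10·13 = 130 ≡ 1).
Multiplying both sides by 13: x ≡ 13·34 = 442 ≡ 12 (mod 43).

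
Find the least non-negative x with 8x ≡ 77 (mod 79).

59

8⁻¹ ≡ 10 (mod 79) because 8·10 = 80 = 1·79 + 1.
So x ≡ 10·77 = 770 ≡ 59 (mod 79).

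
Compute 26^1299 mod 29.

14

Successive squares of 26 mod 29: 26^1≡26, 26^2≡9, 26^4≡23, 26^8≡7, 26^16≡20, 26^32≡23, 26^64≡7, 26^128≡20, 26^256≡23, 26^512≡7, 26^1024≡20.
Since 1299 = 1 + 2 + 16 + 256 + 1024 in binary, 26^1299 ≡ 26·9·20·23·20 ≡ 14 (mod 29).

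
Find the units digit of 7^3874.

9

The units digit of 7^n cycles with period 4: 7, 9, 3, 1, …
3874 leaves remainder 2 on division by 4, so 7^3874 ends in 9.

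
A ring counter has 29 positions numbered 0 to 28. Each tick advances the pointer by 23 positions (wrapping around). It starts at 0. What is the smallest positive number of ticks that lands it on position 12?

23⁻¹ ≡ 24 (mod 29) because 23·24 = 552 = 19·29 + 1.
Multiplying both sides by 24: x ≡ 24·12 = 288 ≡ 27 (mod 29).
Check: 23·27 = 621 = 21·29 + 12.

27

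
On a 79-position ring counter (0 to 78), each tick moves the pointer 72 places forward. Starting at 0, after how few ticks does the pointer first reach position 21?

The inverse of 72 mod 79 is 45 (since 72·45 = 3240 ≡ 1).
So x ≡ 45·21 = 945 ≡ 76 (mod 79).

76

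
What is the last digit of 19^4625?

9

Last digits of 9^n: 9, 1 (period 2).
4625 leaves remainder 1 on division by 2, so 19^4625 ends in 9.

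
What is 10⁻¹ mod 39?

10·4 = 40 = 1·39 + 1, so 10⁻¹ ≡ 4 (mod 39).

4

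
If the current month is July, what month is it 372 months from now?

July

Dividing 372 by 12 gives quotient 31 and remainder 0.
July + 0 months → July.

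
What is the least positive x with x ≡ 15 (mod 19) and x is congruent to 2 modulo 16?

Since 16·6 ≡ 1 (mod 19), take x = 2 + 16·((15−2)·6 mod 19) = 2 + 16·2 = 34.
Check: 34 mod 19 = 15, 34 mod 16 = 2.

34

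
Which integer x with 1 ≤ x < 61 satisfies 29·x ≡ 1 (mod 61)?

29·40 = 1160 = 19·61 + 1, so 29⁻¹ ≡ 40 (mod 61).

40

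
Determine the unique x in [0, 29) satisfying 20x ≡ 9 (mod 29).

The inverse of 20 mod 29 is 16 (since 20·16 = 320 ≡ 1).
So x ≡ 16·9 = 144 ≡ 28 (mod 29).
Check: 20·28 = 560 = 19·29 + 9.

28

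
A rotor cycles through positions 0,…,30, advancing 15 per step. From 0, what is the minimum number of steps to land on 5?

15⁻¹ ≡ 29 (mod 31) because 15·29 = 435 = 14·31 + 1.
Multiplying both sides by 29: x ≡ 29·5 = 145 ≡ 21 (mod 31).
Check: 15·21 = 315 = 10·31 + 5.

21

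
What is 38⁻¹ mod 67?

38·30 = 1140 = 17·67 + 1, so 38⁻¹ ≡ 30 (mod 67).

30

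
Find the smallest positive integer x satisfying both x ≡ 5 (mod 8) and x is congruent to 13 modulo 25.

13

x ≡ 5 (mod 8) gives x ∈ {5, 13}.
The first of these with x mod 25 = 13 is 13.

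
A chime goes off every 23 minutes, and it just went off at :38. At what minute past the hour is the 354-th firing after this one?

354·23 = 8142.
8142 mod 60 = 42 (since 135·60 = 8100).
(38 + 42) mod 60 = 20.

20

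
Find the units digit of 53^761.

3

Last digits of 3^n: 3, 9, 7, 1 (period 4).
761 leaves remainder 1 on division by 4, so 53^761 ends in 3.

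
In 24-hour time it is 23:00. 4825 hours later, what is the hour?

0

4825 − 201·24 = 1, so 4825 ≡ 1 (mod 24).
(23 + 1) mod 24 = 0.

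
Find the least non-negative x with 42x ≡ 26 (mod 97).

93

42⁻¹ ≡ 67 (mod 97) because 42·67 = 2814 = 29·97 + 1.
So x ≡ 67·26 = 1742 ≡ 93 (mod 97).
Check: 42·93 = 3906 = 40·97 + 26.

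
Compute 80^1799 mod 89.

Square-and-reduce mod 89: 80^1≡80, 80^2≡81, 80^4≡64, 80^8≡2, 80^16≡4, 80^32≡16, 80^64≡78, 80^128≡32, 80^256≡45, 80^512≡67, 80^1024≡39.
1799 = 1 + 2 + 4 + 256 + 512 + 1024, so 80^1799 ≡ 80·81·64·45·67·39 ≡ 36 (mod 89).

36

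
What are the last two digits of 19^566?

Square-and-reduce mod 100: 19^1≡19, 19^2≡61, 19^4≡21, 19^8≡41, 19^16≡81, 19^32≡61, 19^64≡21, 19^128≡41, 19^256≡81, 19^512≡61.
566 = 2 + 4 + 16 + 32 + 512, so 19^566 ≡ 61·21·81·61·61 ≡ 81 (mod 100).

81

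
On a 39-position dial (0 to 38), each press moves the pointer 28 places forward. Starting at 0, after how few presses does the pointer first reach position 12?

28⁻¹ ≡ 7 (mod 39) because 28·7 = 196 = 5·39 + 1.
So x ≡ 7·12 = 84 ≡ 6 (mod 39).

6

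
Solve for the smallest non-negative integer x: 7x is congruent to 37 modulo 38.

27

The inverse of 7 mod 38 is 11 (since 7·11 = 77 ≡ 1).
So x ≡ 11·37 = 407 ≡ 27 (mod 38).
Check: 7·27 = 189 = 4·38 + 37.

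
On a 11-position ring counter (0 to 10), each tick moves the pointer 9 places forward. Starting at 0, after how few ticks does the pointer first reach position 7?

The inverse of 9 mod 11 is 5 (since 9·5 = 45 ≡ 1).
So x ≡ 5·7 = 35 ≡ 2 (mod 11).

2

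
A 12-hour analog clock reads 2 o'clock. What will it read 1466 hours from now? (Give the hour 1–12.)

Dividing 1466 by 12 gives quotient 122 and remainder 2.
2 + 2 → 4 on a 12-hour dial.

4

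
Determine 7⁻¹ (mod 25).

25 = 3·7 + 4
7 = 1·4 + 3
4 = 1·3 + 1
3 = 3·1 + 0
Back-substituting gives 7·18 ≡ 1 (mod 25).

18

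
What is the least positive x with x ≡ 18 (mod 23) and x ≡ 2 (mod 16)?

18

x ≡ 2 (mod 16) gives x ∈ {2, 18}.
The first of these with x mod 23 = 18 is 18.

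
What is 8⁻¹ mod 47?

6

8·6 = 48 = 1·47 + 1, so 8⁻¹ ≡ 6 (mod 47).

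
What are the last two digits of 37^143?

Successive squares of 37 mod 100: 37^1≡37, 37^2≡69, 37^4≡61, 37^8≡21, 37^16≡41, 37^32≡81, 37^64≡61, 37^128≡21.
Since 143 = 1 + 2 + 4 + 8 + 128 in binary, 37^143 ≡ 37·69·61·21·21 ≡ 53 (mod 100).

53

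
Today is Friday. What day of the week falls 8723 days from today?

Saturday

8723 = 1246·7 + 1, so 8723 mod 7 = 1.
Friday + 1 day → Saturday.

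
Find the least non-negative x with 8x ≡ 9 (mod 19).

13

The inverse of 8 mod 19 is 12 (since 8·12 = 96 ≡ 1).
Multiplying both sides by 12: x ≡ 12·9 = 108 ≡ 13 (mod 19).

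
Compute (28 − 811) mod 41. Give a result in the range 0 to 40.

37

811 = 19·41 + 32, so 811 mod 41 = 32.
(28 − 32) mod 41 = 37.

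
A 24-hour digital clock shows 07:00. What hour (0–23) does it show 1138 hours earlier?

1138 − 47·24 = 10, so 1138 ≡ 10 (mod 24).
(7 − 10) mod 24 = 21.

21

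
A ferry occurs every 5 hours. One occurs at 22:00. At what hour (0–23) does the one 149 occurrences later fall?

23

149·5 = 745.
Dividing 745 by 24 gives quotient 31 and remainder 1.
(22 + 1) mod 24 = 23.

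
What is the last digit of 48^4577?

8

The units digit of 48^n cycles with period 4: 8, 4, 2, 6, …
4577 mod 4 = 1, so the last digit matches 8^1 = 8.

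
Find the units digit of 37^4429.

The units digit of 37^n cycles with period 4: 7, 9, 3, 1, …
4429 leaves remainder 1 on division by 4, so 37^4429 ends in 7.

7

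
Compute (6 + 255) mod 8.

255 mod 8 = 7 (since 31·8 = 248).
(6 + 7) mod 8 = 5.

5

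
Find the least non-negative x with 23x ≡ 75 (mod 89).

23⁻¹ ≡ 31 (mod 89) because 23·31 = 713 = 8·89 + 1.
Multiplying both sides by 31: x ≡ 31·75 = 2325 ≡ 11 (mod 89).
Check: 23·11 = 253 = 2·89 + 75.

11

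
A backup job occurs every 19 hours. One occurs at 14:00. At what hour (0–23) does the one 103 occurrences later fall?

3

103·19 = 1957.
Dividing 1957 by 24 gives quotient 81 and remainder 13.
(14 + 13) mod 24 = 3.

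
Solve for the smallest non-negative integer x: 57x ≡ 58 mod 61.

16

57⁻¹ ≡ 15 (mod 61) because 57·15 = 855 = 14·61 + 1.
So x ≡ 15·58 = 870 ≡ 16 (mod 61).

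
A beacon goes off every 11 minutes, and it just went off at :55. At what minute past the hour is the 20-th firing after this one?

20·11 = 220.
220 mod 60 = 40 (since 3·60 = 180).
(55 + 40) mod 60 = 35.

35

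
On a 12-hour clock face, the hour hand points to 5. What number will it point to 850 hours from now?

3

850 − 70·12 = 10, so 850 ≡ 10 (mod 12).
5 + 10 → 3 on a 12-hour dial.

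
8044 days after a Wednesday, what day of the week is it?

Thursday

8044 mod 7 = 1 (since 1149·7 = 8043).
Wednesday + 1 day → Thursday.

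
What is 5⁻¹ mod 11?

9

5·9 = 45 = 4·11 + 1, so 5⁻¹ ≡ 9 (mod 11).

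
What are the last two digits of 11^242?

Square-and-reduce mod 100: 11^1≡11, 11^2≡21, 11^4≡41, 11^8≡81, 11^16≡61, 11^32≡21, 11^64≡41, 11^128≡81.
242 = 2 + 16 + 32 + 64 + 128, so 11^242 ≡ 21·61·21·41·81 ≡ 21 (mod 100).

21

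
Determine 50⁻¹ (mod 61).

11

61 = 1·50 + 11
50 = 4·11 + 6
11 = 1·6 + 5
6 = 1·5 + 1
5 = 5·1 + 0
Back-substituting gives 50·11 ≡ 1 (mod 61).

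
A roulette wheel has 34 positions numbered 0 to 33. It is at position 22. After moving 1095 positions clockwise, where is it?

Dividing 1095 by 34 gives quotient 32 and remainder 7.
(22 + 7) mod 34 = 29.

29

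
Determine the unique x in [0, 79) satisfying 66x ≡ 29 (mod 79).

66⁻¹ ≡ 6 (mod 79) because 66·6 = 396 = 5·79 + 1.
So x ≡ 6·29 = 174 ≡ 16 (mod 79).

16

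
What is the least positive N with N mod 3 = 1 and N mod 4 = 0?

4

x ≡ 1 (mod 3) gives x ∈ {1, 4}.
The first of these with x mod 4 = 0 is 4.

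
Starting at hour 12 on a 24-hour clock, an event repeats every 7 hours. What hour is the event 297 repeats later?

3

297·7 = 2079.
Dividing 2079 by 24 gives quotient 86 and remainder 15.
(12 + 15) mod 24 = 3.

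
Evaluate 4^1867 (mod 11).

5

By repeated squaring mod 11: 4^1≡4, 4^2≡5, 4^4≡3, 4^8≡9, 4^16≡4, 4^32≡5, 4^64≡3, 4^128≡9, 4^256≡4, 4^512≡5, 4^1024≡3.
1867 = 1 + 2 + 8 + 64 + 256 + 512 + 1024, so 4^1867 ≡ 4·5·9·3·4·5·3 ≡ 5 (mod 11).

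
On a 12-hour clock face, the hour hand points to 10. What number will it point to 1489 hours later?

11

1489 = 124·12 + 1, so 1489 mod 12 = 1.
10 + 1 → 11 on a 12-hour dial.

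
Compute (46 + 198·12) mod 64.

198·12 = 2376.
Dividing 2376 by 64 gives quotient 37 and remainder 8.
(46 + 8) mod 64 = 54.

54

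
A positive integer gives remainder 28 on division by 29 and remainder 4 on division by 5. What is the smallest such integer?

x ≡ 4 (mod 5) gives x ∈ {4, 9, 14, 19, 24, 29, 34, 39, …}.
The first of these with x mod 29 = 28 is 144.

144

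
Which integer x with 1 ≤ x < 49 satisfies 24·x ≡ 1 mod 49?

49 = 2·24 + 1
24 = 24·1 + 0
Back-substituting gives 24·47 ≡ 1 (mod 49).

47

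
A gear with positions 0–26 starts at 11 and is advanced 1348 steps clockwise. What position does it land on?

1348 = 49·27 + 25, so 1348 mod 27 = 25.
(11 + 25) mod 27 = 9.

9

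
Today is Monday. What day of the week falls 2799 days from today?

Sunday

2799 = 399·7 + 6, so 2799 mod 7 = 6.
Monday + 6 days → Sunday.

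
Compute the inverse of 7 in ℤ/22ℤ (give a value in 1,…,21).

19

22 = 3·7 + 1
7 = 7·1 + 0
Back-substituting gives 7·19 ≡ 1 (mod 22).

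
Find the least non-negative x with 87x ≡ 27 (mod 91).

The inverse of 87 mod 91 is 68 (since 87·68 = 5916 ≡ 1).
So x ≡ 68·27 = 1836 ≡ 16 (mod 91).

16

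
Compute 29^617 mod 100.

Square-and-reduce mod 100: 29^1≡29, 29^2≡41, 29^4≡81, 29^8≡61, 29^16≡21, 29^32≡41, 29^64≡81, 29^128≡61, 29^256≡21, 29^512≡41.
617 = 1 + 8 + 32 + 64 + 512, so 29^617 ≡ 29·61·41·81·41 ≡ 9 (mod 100).

9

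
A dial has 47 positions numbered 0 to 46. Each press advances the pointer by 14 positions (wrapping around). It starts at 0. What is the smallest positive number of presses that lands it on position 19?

The inverse of 14 mod 47 is 37 (since 14·37 = 518 ≡ 1).
So x ≡ 37·19 = 703 ≡ 45 (mod 47).

45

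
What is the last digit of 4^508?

6

Last digits of 4^n: 4, 6 (period 2).
508 leaves remainder 0 on division by 2, so 4^508 ends in 6.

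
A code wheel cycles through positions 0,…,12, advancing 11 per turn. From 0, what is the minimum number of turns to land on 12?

The inverse of 11 mod 13 is 6 (since 11·6 = 66 ≡ 1).
So x ≡ 6·12 = 72 ≡ 7 (mod 13).

7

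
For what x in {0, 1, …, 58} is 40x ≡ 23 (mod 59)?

The inverse of 40 mod 59 is 31 (since 40·31 = 1240 ≡ 1).
So x ≡ 31·23 = 713 ≡ 5 (mod 59).

5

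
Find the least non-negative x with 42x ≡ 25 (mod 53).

42⁻¹ ≡ 24 (mod 53) because 42·24 = 1008 = 19·53 + 1.
So x ≡ 24·25 = 600 ≡ 17 (mod 53).
Check: 42·17 = 714 = 13·53 + 25.

17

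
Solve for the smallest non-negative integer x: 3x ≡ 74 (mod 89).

84

The inverse of 3 mod 89 is 30 (since 3·30 = 90 ≡ 1).
Multiplying both sides by 30: x ≡ 30·74 = 2220 ≡ 84 (mod 89).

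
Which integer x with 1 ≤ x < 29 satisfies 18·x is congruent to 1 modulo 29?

21

18·21 = 378 = 13·29 + 1, so 18⁻¹ ≡ 21 (mod 29).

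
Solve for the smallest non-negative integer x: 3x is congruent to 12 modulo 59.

3⁻¹ ≡ 20 (mod 59) because 3·20 = 60 = 1·59 + 1.
Multiplying both sides by 20: x ≡ 20·12 = 240 ≡ 4 (mod 59).

4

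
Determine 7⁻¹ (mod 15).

15 = 2·7 + 1
7 = 7·1 + 0
Back-substituting gives 7·13 ≡ 1 (mod 15).

13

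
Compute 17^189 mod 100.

97

Successive squares of 17 mod 100: 17^1≡17, 17^2≡89, 17^4≡21, 17^8≡41, 17^16≡81, 17^32≡61, 17^64≡21, 17^128≡41.
189 = 1 + 4 + 8 + 16 + 32 + 128, so 17^189 ≡ 17·21·41·81·61·41 ≡ 97 (mod 100).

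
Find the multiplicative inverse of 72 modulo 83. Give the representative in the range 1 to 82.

72·15 = 1080 = 13·83 + 1, so 72⁻¹ ≡ 15 (mod 83).

15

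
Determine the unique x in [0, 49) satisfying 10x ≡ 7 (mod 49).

35

The inverse of 10 mod 49 is 5 (since 10·5 = 50 ≡ 1).
So x ≡ 5·7 = 35 ≡ 35 (mod 49).
Check: 10·35 = 350 = 7·49 + 7.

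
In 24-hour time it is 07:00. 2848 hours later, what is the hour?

2848 − 118·24 = 16, so 2848 ≡ 16 (mod 24).
(7 + 16) mod 24 = 23.

23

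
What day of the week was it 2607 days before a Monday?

2607 mod 7 = 3 (since 372·7 = 2604).
Monday − 3 days → Friday.

Friday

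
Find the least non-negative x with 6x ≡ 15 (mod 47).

26

The inverse of 6 mod 47 is 8 (since 6·8 = 48 ≡ 1).
So x ≡ 8·15 = 120 ≡ 26 (mod 47).
Check: 6·26 = 156 = 3·47 + 15.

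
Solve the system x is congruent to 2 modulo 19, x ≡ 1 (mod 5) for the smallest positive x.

21

x ≡ 1 (mod 5) gives x ∈ {1, 6, 11, 16, 21}.
The first of these with x mod 19 = 2 is 21.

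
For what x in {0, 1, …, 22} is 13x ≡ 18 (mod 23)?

12

13⁻¹ ≡ 16 (mod 23) because 13·16 = 208 = 9·23 + 1.
So x ≡ 16·18 = 288 ≡ 12 (mod 23).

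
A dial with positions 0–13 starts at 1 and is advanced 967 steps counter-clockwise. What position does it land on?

967 − 69·14 = 1, so 967 ≡ 1 (mod 14).
(1 − 1) mod 14 = 0.

0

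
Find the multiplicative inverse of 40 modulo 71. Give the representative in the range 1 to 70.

40·16 = 640 = 9·71 + 1, so 40⁻¹ ≡ 16 (mod 71).

16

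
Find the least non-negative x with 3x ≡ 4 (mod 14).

The inverse of 3 mod 14 is 5 (since 3·5 = 15 ≡ 1).
Multiplying both sides by 5: x ≡ 5·4 = 20 ≡ 6 (mod 14).
Check: 3·6 = 18 = 1·14 + 4.

6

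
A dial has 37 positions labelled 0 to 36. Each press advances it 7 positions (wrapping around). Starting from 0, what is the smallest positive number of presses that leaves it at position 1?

16

37 = 5·7 + 2
7 = 3·2 + 1
2 = 2·1 + 0
Back-substituting gives 7·16 ≡ 1 (mod 37).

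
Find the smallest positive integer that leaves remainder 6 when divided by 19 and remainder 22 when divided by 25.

x ≡ 6 (mod 19) gives x ∈ {6, 25, 44, 63, 82, 101, 120, 139, …}.
The first of these with x mod 25 = 22 is 272.

272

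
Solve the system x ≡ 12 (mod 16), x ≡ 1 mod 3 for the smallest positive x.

x ≡ 1 (mod 3) gives x ∈ {1, 4, 7, 10, 13, 16, 19, 22, …}.
The first of these with x mod 16 = 12 is 28.

28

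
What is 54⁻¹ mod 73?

23

73 = 1·54 + 19
54 = 2·19 + 16
19 = 1·16 + 3
16 = 5·3 + 1
3 = 3·1 + 0
Back-substituting gives 54·23 ≡ 1 (mod 73).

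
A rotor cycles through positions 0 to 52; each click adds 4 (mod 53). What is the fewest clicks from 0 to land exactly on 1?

4·40 = 160 = 3·53 + 1, so 4⁻¹ ≡ 40 (mod 53).

40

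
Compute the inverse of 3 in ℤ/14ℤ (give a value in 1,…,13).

3·5 = 15 = 1·14 + 1, so 3⁻¹ ≡ 5 (mod 14).

5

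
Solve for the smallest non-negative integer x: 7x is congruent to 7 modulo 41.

7⁻¹ ≡ 6 (mod 41) because 7·6 = 42 = 1·41 + 1.
So x ≡ 6·7 = 42 ≡ 1 (mod 41).

1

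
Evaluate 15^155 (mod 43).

24

Square-and-reduce mod 43: 15^1≡15, 15^2≡10, 15^4≡14, 15^8≡24, 15^16≡17, 15^32≡31, 15^64≡15, 15^128≡10.
Since 155 = 1 + 2 + 8 + 16 + 128 in binary, 15^155 ≡ 15·10·24·17·10 ≡ 24 (mod 43).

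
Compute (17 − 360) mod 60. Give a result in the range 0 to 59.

360 − 6·60 = 0, so 360 ≡ 0 (mod 60).
(17 − 0) mod 60 = 17.

17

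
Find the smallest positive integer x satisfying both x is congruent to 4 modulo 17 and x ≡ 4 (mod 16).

Since 16·16 ≡ 1 (mod 17), take x = 4 + 16·((4−4)·16 mod 17) = 4 + 16·0 = 4.
Check: 4 mod 17 = 4, 4 mod 16 = 4.

4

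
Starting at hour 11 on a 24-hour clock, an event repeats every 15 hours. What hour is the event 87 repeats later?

20

87·15 = 1305.
1305 mod 24 = 9 (since 54·24 = 1296).
(11 + 9) mod 24 = 20.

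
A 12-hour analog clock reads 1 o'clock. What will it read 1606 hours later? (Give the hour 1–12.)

11

1606 mod 12 = 10 (since 133·12 = 1596).
1 + 10 → 11 on a 12-hour dial.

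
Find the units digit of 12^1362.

Last digits of 2^n: 2, 4, 8, 6 (period 4).
1362 leaves remainder 2 on division by 4, so 12^1362 ends in 4.

4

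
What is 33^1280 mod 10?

1

Last digits of 3^n: 3, 9, 7, 1 (period 4).
1280 leaves remainder 0 on division by 4, so 33^1280 ends in 1.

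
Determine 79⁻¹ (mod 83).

79·62 = 4898 = 59·83 + 1, so 79⁻¹ ≡ 62 (mod 83).

62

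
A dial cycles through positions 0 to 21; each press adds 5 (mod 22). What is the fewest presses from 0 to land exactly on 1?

9

5·9 = 45 = 2·22 + 1, so 5⁻¹ ≡ 9 (mod 22).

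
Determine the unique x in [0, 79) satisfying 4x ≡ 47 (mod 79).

71

4⁻¹ ≡ 20 (mod 79) because 4·20 = 80 = 1·79 + 1.
So x ≡ 20·47 = 940 ≡ 71 (mod 79).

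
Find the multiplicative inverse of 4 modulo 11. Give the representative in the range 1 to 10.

3

4·3 = 12 = 1·11 + 1, so 4⁻¹ ≡ 3 (mod 11).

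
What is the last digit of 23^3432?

Last digits of 3^n: 3, 9, 7, 1 (period 4).
3432 leaves remainder 0 on division by 4, so 23^3432 ends in 1.

1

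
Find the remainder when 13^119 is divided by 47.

15

Square-and-reduce mod 47: 13^1≡13, 13^2≡28, 13^4≡32, 13^8≡37, 13^16≡6, 13^32≡36, 13^64≡27.
Since 119 = 1 + 2 + 4 + 16 + 32 + 64 in binary, 13^119 ≡ 13·28·32·6·36·27 ≡ 15 (mod 47).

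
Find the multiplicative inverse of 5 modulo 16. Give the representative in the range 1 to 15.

16 = 3·5 + 1
5 = 5·1 + 0
Back-substituting gives 5·13 ≡ 1 (mod 16).

13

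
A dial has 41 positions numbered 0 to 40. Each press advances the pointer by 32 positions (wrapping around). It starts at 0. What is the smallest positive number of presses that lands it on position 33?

10

32⁻¹ ≡ 9 (mod 41) because 32·9 = 288 = 7·41 + 1.
Multiplying both sides by 9: x ≡ 9·33 = 297 ≡ 10 (mod 41).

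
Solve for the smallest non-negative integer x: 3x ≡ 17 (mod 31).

The inverse of 3 mod 31 is 21 (since 3·21 = 63 ≡ 1).
So x ≡ 21·17 = 357 ≡ 16 (mod 31).
Check: 3·16 = 48 = 1·31 + 17.

16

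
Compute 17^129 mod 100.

Square-and-reduce mod 100: 17^1≡17, 17^2≡89, 17^4≡21, 17^8≡41, 17^16≡81, 17^32≡61, 17^64≡21, 17^128≡41.
Since 129 = 1 + 128 in binary, 17^129 ≡ 17·41 ≡ 97 (mod 100).

97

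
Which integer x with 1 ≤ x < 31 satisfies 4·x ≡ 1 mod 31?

8

31 = 7·4 + 3
4 = 1·3 + 1
3 = 3·1 + 0
Back-substituting gives 4·8 ≡ 1 (mod 31).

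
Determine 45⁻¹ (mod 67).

3

67 = 1·45 + 22
45 = 2·22 + 1
22 = 22·1 + 0
Back-substituting gives 45·3 ≡ 1 (mod 67).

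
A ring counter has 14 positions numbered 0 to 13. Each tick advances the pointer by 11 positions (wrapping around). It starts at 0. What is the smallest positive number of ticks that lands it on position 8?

2

11⁻¹ ≡ 9 (mod 14) because 11·9 = 99 = 7·14 + 1.
So x ≡ 9·8 = 72 ≡ 2 (mod 14).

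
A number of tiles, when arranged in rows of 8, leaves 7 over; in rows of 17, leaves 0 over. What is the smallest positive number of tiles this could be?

Since 17·1 ≡ 1 (mod 8), take x = 0 + 17·((7−0)·1 mod 8) = 0 + 17·7 = 119.
Check: 119 mod 8 = 7, 119 mod 17 = 0.

119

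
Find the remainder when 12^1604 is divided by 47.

Square-and-reduce mod 47: 12^1≡12, 12^2≡3, 12^4≡9, 12^8≡34, 12^16≡28, 12^32≡32, 12^64≡37, 12^128≡6, 12^256≡36, 12^512≡27, 12^1024≡24.
Since 1604 = 4 + 64 + 512 + 1024 in binary, 12^1604 ≡ 9·37·27·24 ≡ 7 (mod 47).

7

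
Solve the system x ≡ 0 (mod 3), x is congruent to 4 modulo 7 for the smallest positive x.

x ≡ 0 (mod 3) gives x ∈ {0, 3, 6, 9, 12, 15, 18}.
The first of these with x mod 7 = 4 is 18.

18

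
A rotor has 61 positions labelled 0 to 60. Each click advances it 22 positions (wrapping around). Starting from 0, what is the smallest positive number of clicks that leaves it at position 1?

25

22·25 = 550 = 9·61 + 1, so 22⁻¹ ≡ 25 (mod 61).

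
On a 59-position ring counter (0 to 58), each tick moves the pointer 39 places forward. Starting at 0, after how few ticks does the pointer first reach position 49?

39⁻¹ ≡ 56 (mod 59) because 39·56 = 2184 = 37·59 + 1.
So x ≡ 56·49 = 2744 ≡ 30 (mod 59).
Check: 39·30 = 1170 = 19·59 + 49.

30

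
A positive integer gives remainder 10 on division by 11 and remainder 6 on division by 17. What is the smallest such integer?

x ≡ 10 (mod 11) gives x ∈ {10, 21, 32, 43, 54, 65, 76, 87, …}.
The first of these with x mod 17 = 6 is 142.

142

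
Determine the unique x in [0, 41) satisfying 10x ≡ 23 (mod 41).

10⁻¹ ≡ 37 (mod 41) because 10·37 = 370 = 9·41 + 1.
So x ≡ 37·23 = 851 ≡ 31 (mod 41).
Check: 10·31 = 310 = 7·41 + 23.

31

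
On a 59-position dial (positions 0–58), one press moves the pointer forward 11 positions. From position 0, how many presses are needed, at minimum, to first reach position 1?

59 = 5·11 + 4
11 = 2·4 + 3
4 = 1·3 + 1
3 = 3·1 + 0
Back-substituting gives 11·43 ≡ 1 (mod 59).

43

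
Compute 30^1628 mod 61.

56

Square-and-reduce mod 61: 30^1≡30, 30^2≡46, 30^4≡42, 30^8≡56, 30^16≡25, 30^32≡15, 30^64≡42, 30^128≡56, 30^256≡25, 30^512≡15, 30^1024≡42.
Since 1628 = 4 + 8 + 16 + 64 + 512 + 1024 in binary, 30^1628 ≡ 42·56·25·42·15·42 ≡ 56 (mod 61).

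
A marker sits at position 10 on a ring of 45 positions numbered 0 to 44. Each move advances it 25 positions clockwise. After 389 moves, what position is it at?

389·25 = 9725.
9725 − 216·45 = 5, so 9725 ≡ 5 (mod 45).
(10 + 5) mod 45 = 15.

15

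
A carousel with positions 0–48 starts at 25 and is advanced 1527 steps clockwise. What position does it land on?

1527 mod 49 = 8 (since 31·49 = 1519).
(25 + 8) mod 49 = 33.

33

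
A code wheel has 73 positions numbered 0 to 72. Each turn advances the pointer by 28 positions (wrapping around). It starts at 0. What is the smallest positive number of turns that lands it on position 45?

72

28⁻¹ ≡ 60 (mod 73) because 28·60 = 1680 = 23·73 + 1.
So x ≡ 60·45 = 2700 ≡ 72 (mod 73).
Check: 28·72 = 2016 = 27·73 + 45.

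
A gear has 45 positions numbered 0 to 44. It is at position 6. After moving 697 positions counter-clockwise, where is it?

697 = 15·45 + 22, so 697 mod 45 = 22.
(6 − 22) mod 45 = 29.

29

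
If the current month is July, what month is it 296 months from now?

296 = 24·12 + 8, so 296 mod 12 = 8.
July + 8 months → March.

March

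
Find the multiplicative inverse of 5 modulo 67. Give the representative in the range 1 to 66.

67 = 13·5 + 2
5 = 2·2 + 1
2 = 2·1 + 0
Back-substituting gives 5·27 ≡ 1 (mod 67).

27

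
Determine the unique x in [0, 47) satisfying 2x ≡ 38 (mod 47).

2⁻¹ ≡ 24 (mod 47) because 2·24 = 48 = 1·47 + 1.
Multiplying both sides by 24: x ≡ 24·38 = 912 ≡ 19 (mod 47).

19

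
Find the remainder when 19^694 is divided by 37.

3

By repeated squaring mod 37: 19^1≡19, 19^2≡28, 19^4≡7, 19^8≡12, 19^16≡33, 19^32≡16, 19^64≡34, 19^128≡9, 19^256≡7, 19^512≡12.
694 = 2 + 4 + 16 + 32 + 128 + 512, so 19^694 ≡ 28·7·33·16·9·12 ≡ 3 (mod 37).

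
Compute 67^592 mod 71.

10

Square-and-reduce mod 71: 67^1≡67, 67^2≡16, 67^4≡43, 67^8≡3, 67^16≡9, 67^32≡10, 67^64≡29, 67^128≡60, 67^256≡50, 67^512≡15.
Since 592 = 16 + 64 + 512 in binary, 67^592 ≡ 9·29·15 ≡ 10 (mod 71).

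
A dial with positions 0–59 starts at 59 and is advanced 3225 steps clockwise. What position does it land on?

44

Dividing 3225 by 60 gives quotient 53 and remainder 45.
(59 + 45) mod 60 = 44.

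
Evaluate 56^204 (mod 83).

40

Successive squares of 56 mod 83: 56^1≡56, 56^2≡65, 56^4≡75, 56^8≡64, 56^16≡29, 56^32≡11, 56^64≡38, 56^128≡33.
204 = 4 + 8 + 64 + 128, so 56^204 ≡ 75·64·38·33 ≡ 40 (mod 83).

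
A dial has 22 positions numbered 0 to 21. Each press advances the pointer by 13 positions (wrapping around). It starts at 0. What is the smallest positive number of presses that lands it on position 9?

The inverse of 13 mod 22 is 17 (since 13·17 = 221 ≡ 1).
So x ≡ 17·9 = 153 ≡ 21 (mod 22).

21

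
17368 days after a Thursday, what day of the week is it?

17368 = 2481·7 + 1, so 17368 mod 7 = 1.
Thursday + 1 day → Friday.

Friday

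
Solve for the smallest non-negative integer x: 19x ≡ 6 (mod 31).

The inverse of 19 mod 31 is 18 (since 19·18 = 342 ≡ 1).
Multiplying both sides by 18: x ≡ 18·6 = 108 ≡ 15 (mod 31).

15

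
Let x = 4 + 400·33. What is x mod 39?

400·33 = 13200.
13200 mod 39 = 18 (since 338·39 = 13182).
(4 + 18) mod 39 = 22.

22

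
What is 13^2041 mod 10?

Last digits of 3^n: 3, 9, 7, 1 (period 4).
2041 mod 4 = 1, so the last digit matches 3^1 = 3.

3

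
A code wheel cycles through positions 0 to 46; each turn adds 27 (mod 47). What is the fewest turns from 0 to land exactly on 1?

7

47 = 1·27 + 20
27 = 1·20 + 7
20 = 2·7 + 6
7 = 1·6 + 1
6 = 6·1 + 0
Back-substituting gives 27·7 ≡ 1 (mod 47).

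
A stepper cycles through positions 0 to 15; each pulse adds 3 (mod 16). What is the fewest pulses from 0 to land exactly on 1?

11

16 = 5·3 + 1
3 = 3·1 + 0
Back-substituting gives 3·11 ≡ 1 (mod 16).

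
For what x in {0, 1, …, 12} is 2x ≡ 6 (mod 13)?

The inverse of 2 mod 13 is 7 (since 2·7 = 14 ≡ 1).
So x ≡ 7·6 = 42 ≡ 3 (mod 13).
Check: 2·3 = 6 = 0·13 + 6.

3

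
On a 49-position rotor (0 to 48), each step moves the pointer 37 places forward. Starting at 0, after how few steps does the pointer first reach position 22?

The inverse of 37 mod 49 is 4 (since 37·4 = 148 ≡ 1).
So x ≡ 4·22 = 88 ≡ 39 (mod 49).

39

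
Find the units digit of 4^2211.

Last digits of 4^n: 4, 6 (period 2).
2211 leaves remainder 1 on division by 2, so 4^2211 ends in 4.

4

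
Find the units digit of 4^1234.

6

Powers of 4 mod 10 repeat with period 2: 4, 6.
1234 mod 2 = 0, so the last digit matches 4^2 = 6.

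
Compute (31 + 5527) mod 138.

38

5527 − 40·138 = 7, so 5527 ≡ 7 (mod 138).
(31 + 7) mod 138 = 38.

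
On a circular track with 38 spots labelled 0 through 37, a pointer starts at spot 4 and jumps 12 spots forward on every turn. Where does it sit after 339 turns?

6

339·12 = 4068.
4068 = 107·38 + 2, so 4068 mod 38 = 2.
(4 + 2) mod 38 = 6.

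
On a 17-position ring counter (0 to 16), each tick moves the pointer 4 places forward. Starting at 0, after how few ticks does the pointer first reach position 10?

The inverse of 4 mod 17 is 13 (since 4·13 = 52 ≡ 1).
Multiplying both sides by 13: x ≡ 13·10 = 130 ≡ 11 (mod 17).
Check: 4·11 = 44 = 2·17 + 10.

11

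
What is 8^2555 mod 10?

The units digit of 8^n cycles with period 4: 8, 4, 2, 6, …
2555 leaves remainder 3 on division by 4, so 8^2555 ends in 2.

2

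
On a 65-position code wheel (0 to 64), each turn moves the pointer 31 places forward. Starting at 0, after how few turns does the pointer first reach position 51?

31⁻¹ ≡ 21 (mod 65) because 31·21 = 651 = 10·65 + 1.
Multiplying both sides by 21: x ≡ 21·51 = 1071 ≡ 31 (mod 65).

31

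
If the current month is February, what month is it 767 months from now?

January

Dividing 767 by 12 gives quotient 63 and remainder 11.
February + 11 months → January.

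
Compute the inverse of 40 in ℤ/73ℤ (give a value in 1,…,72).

40·42 = 1680 = 23·73 + 1, so 40⁻¹ ≡ 42 (mod 73).

42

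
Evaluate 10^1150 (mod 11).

By repeated squaring mod 11: 10^1≡10, 10^2≡1, 10^4≡1, 10^8≡1, 10^16≡1, 10^32≡1, 10^64≡1, 10^128≡1, 10^256≡1, 10^512≡1, 10^1024≡1.
1150 = 2 + 4 + 8 + 16 + 32 + 64 + 1024, so 10^1150 ≡ 1·1·1·1·1·1·1 ≡ 1 (mod 11).

1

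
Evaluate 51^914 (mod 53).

37

Successive squares of 51 mod 53: 51^1≡51, 51^2≡4, 51^4≡16, 51^8≡44, 51^16≡28, 51^32≡42, 51^64≡15, 51^128≡13, 51^256≡10, 51^512≡47.
914 = 2 + 16 + 128 + 256 + 512, so 51^914 ≡ 4·28·13·10·47 ≡ 37 (mod 53).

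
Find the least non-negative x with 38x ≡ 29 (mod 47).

The inverse of 38 mod 47 is 26 (since 38·26 = 988 ≡ 1).
So x ≡ 26·29 = 754 ≡ 2 (mod 47).

2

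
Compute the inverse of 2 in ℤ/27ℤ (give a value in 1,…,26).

14

2·14 = 28 = 1·27 + 1, so 2⁻¹ ≡ 14 (mod 27).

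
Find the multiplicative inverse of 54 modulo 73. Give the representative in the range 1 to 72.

23

54·23 = 1242 = 17·73 + 1, so 54⁻¹ ≡ 23 (mod 73).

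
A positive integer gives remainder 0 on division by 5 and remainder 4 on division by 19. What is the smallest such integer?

80

Since 19·4 ≡ 1 (mod 5), take x = 4 + 19·((0−4)·4 mod 5) = 4 + 19·4 = 80.
Check: 80 mod 5 = 0, 80 mod 19 = 4.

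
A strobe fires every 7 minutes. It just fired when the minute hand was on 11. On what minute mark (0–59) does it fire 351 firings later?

351·7 = 2457.
2457 mod 60 = 57 (since 40·60 = 2400).
(11 + 57) mod 60 = 8.

8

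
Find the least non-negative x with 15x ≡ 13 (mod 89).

The inverse of 15 mod 89 is 6 (since 15·6 = 90 ≡ 1).
Multiplying both sides by 6: x ≡ 6·13 = 78 ≡ 78 (mod 89).
Check: 15·78 = 1170 = 13·89 + 13.

78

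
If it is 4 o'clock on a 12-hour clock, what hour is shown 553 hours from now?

553 mod 12 = 1 (since 46·12 = 552).
4 + 1 → 5 on a 12-hour dial.

5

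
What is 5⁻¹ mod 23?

14

5·14 = 70 = 3·23 + 1, so 5⁻¹ ≡ 14 (mod 23).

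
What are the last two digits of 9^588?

By repeated squaring mod 100: 9^1≡9, 9^2≡81, 9^4≡61, 9^8≡21, 9^16≡41, 9^32≡81, 9^64≡61, 9^128≡21, 9^256≡41, 9^512≡81.
588 = 4 + 8 + 64 + 512, so 9^588 ≡ 61·21·61·81 ≡ 21 (mod 100).

21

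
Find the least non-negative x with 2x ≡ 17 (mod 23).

20

The inverse of 2 mod 23 is 12 (since 2·12 = 24 ≡ 1).
Multiplying both sides by 12: x ≡ 12·17 = 204 ≡ 20 (mod 23).
Check: 2·20 = 40 = 1·23 + 17.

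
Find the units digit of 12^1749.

2

The units digit of 12^n cycles with period 4: 2, 4, 8, 6, …
1749 mod 4 = 1, so the last digit matches 2^1 = 2.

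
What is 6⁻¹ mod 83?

14

83 = 13·6 + 5
6 = 1·5 + 1
5 = 5·1 + 0
Back-substituting gives 6·14 ≡ 1 (mod 83).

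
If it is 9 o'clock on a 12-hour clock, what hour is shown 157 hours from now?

10

157 − 13·12 = 1, so 157 ≡ 1 (mod 12).
9 + 1 → 10 on a 12-hour dial.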